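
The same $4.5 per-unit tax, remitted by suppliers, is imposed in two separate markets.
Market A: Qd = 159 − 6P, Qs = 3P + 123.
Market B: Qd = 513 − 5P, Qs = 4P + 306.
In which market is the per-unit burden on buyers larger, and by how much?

Market B, by $0.5.

Market A: pre-tax P* = $4, Q* = 135; post-tax Q = 126; per-unit burden on buyers = $1.5.
Market B: pre-tax P* = $23, Q* = 398; post-tax Q = 388; per-unit burden on buyers = $2.
Difference: $1.5 vs $2 → market B is larger by $0.5.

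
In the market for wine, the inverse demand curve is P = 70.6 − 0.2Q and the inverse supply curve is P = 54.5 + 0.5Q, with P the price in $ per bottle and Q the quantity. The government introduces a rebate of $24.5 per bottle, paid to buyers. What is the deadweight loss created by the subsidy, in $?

Deadweight loss = $428.75.

Inverting to Q(P) form: Qd = 353 − 5P; Qs = 2P − 109.
Without the subsidy, 353 − 5P = 2P − 109 gives 7P = 462, so P* = $66 and Q* = 23.
With a per-unit subsidy paid to buyers, each effectively pays P − 24.5, so demand becomes Qd = 353 − 5(P − 24.5).
Solving gives Q = 58 with buyers paying $59 and sellers receiving $83.5 (the $24.5 wedge).
Quantity rises by |ΔQ| = |23 − 58| = 35.
DWL = ½ · t · |ΔQ| = ½ · 24.5 · 35 = $428.75.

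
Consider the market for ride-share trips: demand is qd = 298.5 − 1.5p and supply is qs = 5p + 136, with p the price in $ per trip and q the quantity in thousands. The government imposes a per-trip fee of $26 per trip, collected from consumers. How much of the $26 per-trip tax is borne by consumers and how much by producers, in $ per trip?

Before the tax: set 298.5 − 1.5p = 5p + 136 → p* = $25, q* = 261.
With the tax collected from consumers, demand (in seller-price terms) shifts: qd = 298.5 − 1.5(p + 26).
New equilibrium: consumers pay $45, producers receive $19, q = 231. (Wedge: pb − ps = 26.)
Burden on consumers: $20; on producers: $6. (They sum to $26.)

Consumers bear $20 per trip; producers bear $6 per trip.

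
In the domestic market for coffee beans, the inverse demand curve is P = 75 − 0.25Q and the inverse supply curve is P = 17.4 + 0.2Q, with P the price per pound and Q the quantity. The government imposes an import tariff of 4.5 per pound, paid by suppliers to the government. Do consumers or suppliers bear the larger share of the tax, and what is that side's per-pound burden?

Rewrite in direct form: Qd = 300 − 4P and Qs = 5P − 87.
Without the tax, 300 − 4P = 5P − 87 gives 9P = 387, so P* = 43 and Q* = 128.
With the tax collected from suppliers, supply shifts: Qs = 5(P − 4.5) − 87.
Solving gives Q = 118 with consumers paying 45.5 and suppliers receiving 41 (the 4.5 wedge).
Per-pound burden: consumers 2.5, suppliers 2.
Consumers take the larger share because demand is less price-elastic here (demand slope 4 vs supply slope 5).

Consumers bear the larger share: 2.5 per pound.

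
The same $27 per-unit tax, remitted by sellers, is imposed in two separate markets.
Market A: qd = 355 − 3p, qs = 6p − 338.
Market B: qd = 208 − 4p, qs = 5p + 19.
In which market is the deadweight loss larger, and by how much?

Market A: pre-tax p* = $77, q* = 124; post-tax q = 70; deadweight loss = $729.
Market B: pre-tax p* = $21, q* = 124; post-tax q = 64; deadweight loss = $810.
Difference: $729 vs $810 → market B is larger by $81.

Market B, by $81.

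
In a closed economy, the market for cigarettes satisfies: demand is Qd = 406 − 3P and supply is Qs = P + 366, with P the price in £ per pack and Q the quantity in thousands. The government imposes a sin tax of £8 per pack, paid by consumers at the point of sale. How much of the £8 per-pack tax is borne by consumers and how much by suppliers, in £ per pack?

Consumers bear £2 per pack; suppliers bear £6 per pack.

Before the tax: set 406 − 3P = P + 366 → P* = £10, Q* = 376.
With the tax collected from consumers, demand (in seller-price terms) shifts: Qd = 406 − 3(P + 8).
Solving gives Q = 370 with consumers paying £12 and suppliers receiving £4 (the £8 wedge).
Burden on consumers: £2; on suppliers: £6. (They sum to £8.)
The less price-elastic side of the market bears the larger share of a per-unit tax.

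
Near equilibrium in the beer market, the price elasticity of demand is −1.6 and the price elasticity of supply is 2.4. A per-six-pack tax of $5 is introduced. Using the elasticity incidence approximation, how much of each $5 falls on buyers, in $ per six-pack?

Incidence ratio: buyers' share ≈ εs / (εs + |εd|) = 2.4 / (2.4 + 1.6) = 0.6.
So buyers bear ≈ 0.6 × $5 = $3; sellers bear $2.

Buyers bear ≈ $3 per six-pack.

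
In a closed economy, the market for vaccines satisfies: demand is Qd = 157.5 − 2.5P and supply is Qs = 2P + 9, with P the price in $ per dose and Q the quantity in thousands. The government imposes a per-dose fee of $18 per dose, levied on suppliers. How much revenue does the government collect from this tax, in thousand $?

Before the tax: set 157.5 − 2.5P = 2P + 9 → P* = $33, Q* = 75.
With the tax collected from suppliers, supply shifts: Qs = 2(P − 18) + 9.
Solving gives Q = 55 with consumers paying $41 and suppliers receiving $23 (the $18 wedge).
Revenue = t · Q = 18 · 55 = $990.

Tax revenue = $990 thousand.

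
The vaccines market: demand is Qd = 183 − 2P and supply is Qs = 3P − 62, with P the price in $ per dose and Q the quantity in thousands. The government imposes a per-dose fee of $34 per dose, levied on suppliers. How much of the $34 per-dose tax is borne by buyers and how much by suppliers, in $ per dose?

Before the tax: set 183 − 2P = 3P − 62 → P* = $49, Q* = 85.
With the tax collected from suppliers, supply shifts: Qs = 3(P − 34) − 62.
Solving gives Q = 44.2 with buyers paying $69.4 and suppliers receiving $35.4 (the $34 wedge).
Burden on buyers: $20.4; on suppliers: $13.6. (They sum to $34.)
The less price-elastic side of the market bears the larger share of a per-unit tax.

Buyers bear $20.4 per dose; suppliers bear $13.6 per dose.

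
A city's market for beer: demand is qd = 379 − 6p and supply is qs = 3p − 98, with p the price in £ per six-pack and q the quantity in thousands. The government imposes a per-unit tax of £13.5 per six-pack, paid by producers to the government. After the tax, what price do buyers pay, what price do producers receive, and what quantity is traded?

Before the tax: set 379 − 6p = 3p − 98 → p* = £53, q* = 61.
With the tax collected from producers, supply shifts: qs = 3(p − 13.5) − 98.
New equilibrium: buyers pay £57.5, producers receive £44, q = 34. (Wedge: pb − ps = 13.5.)

Buyers pay £57.5; producers receive £44; quantity = 34.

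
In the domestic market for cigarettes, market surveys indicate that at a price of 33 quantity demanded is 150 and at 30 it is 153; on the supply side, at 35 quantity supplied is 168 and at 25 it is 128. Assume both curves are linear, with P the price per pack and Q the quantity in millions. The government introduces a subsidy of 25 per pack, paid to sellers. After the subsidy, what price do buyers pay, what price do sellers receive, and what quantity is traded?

Buyers pay 11; sellers receive 36; quantity = 172.

Demand slope: (153 − 150)/(30 − 33) = -1, so Qd = 183 − P.
Supply slope: (128 − 168)/(25 − 35) = 4, so Qs = 4P + 28.
Before the subsidy: set 183 − P = 4P + 28 → P* = 31, Q* = 152.
With a per-unit subsidy paid to sellers, each receives P + 25 per unit sold, so supply becomes Qs = 4(P + 25) + 28.
Solving gives Q = 172 with buyers paying 11 and sellers receiving 36 (the 25 wedge).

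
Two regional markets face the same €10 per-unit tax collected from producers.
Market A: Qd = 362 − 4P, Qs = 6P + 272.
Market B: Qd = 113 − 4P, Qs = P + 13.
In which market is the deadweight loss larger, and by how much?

Market A, by €80.

Market A: pre-tax P* = €9, Q* = 326; post-tax Q = 302; deadweight loss = €120.
Market B: pre-tax P* = €20, Q* = 33; post-tax Q = 25; deadweight loss = €40.
Difference: €120 vs €40 → market A is larger by €80.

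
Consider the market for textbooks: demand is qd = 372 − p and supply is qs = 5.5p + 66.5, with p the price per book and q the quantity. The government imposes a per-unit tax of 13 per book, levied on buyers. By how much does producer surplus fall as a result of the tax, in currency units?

Without the tax, 372 − p = 5.5p + 66.5 gives 6.5p = 305.5, so p* = 47 and q* = 325.
With the tax collected from buyers, demand (in seller-price terms) shifts: qd = 372 − (p + 13).
Solving gives q = 314 with buyers paying 58 and producers receiving 45 (the 13 wedge).
ΔPS is the trapezoid between Q = 314 and Q = 325 of height 2: ½ · (325 + 314) · 2 = 639.

Producer surplus falls by 639.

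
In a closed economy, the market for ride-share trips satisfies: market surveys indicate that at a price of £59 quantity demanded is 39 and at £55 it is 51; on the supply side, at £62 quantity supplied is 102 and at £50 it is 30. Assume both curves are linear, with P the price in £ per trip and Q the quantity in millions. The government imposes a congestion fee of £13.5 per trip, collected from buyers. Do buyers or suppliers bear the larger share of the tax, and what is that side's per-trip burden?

Demand slope: (51 − 39)/(55 − 59) = -3, so Qd = 216 − 3P.
Supply slope: (30 − 102)/(50 − 62) = 6, so Qs = 6P − 270.
Before the tax: set 216 − 3P = 6P − 270 → P* = £54, Q* = 54.
With the tax collected from buyers, demand (in seller-price terms) shifts: Qd = 216 − 3(P + 13.5).
Solving gives Q = 27 with buyers paying £63 and suppliers receiving £49.5 (the £13.5 wedge).
Per-trip burden: buyers £9, suppliers £4.5.
Buyers take the larger share because demand is less price-elastic here (demand slope 3 vs supply slope 6).

Buyers bear the larger share: £9 per trip.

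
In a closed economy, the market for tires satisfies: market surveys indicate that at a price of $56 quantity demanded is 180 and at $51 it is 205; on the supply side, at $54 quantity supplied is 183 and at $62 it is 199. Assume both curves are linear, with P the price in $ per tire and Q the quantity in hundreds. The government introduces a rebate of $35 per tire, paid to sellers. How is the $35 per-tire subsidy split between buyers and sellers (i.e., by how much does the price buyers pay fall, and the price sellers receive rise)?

Demand slope: (205 − 180)/(51 − 56) = -5, so Qd = 460 − 5P.
Supply slope: (199 − 183)/(62 − 54) = 2, so Qs = 2P + 75.
Before the subsidy: set 460 − 5P = 2P + 75 → P* = $55, Q* = 185.
With a per-unit subsidy paid to sellers, each receives P + 35 per unit sold, so supply becomes Qs = 2(P + 35) + 75.
Solving gives Q = 235 with buyers paying $45 and sellers receiving $80 (the $35 wedge).
Gain to buyers: $10; to sellers: $25. (They sum to $35.)

Buyers gain $10 per tire; sellers gain $25 per tire.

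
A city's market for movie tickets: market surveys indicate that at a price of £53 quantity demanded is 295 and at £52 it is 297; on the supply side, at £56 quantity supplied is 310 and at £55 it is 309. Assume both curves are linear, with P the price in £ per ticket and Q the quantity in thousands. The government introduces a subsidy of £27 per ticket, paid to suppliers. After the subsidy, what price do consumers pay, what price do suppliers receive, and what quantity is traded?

Consumers pay £40; suppliers receive £67; quantity = 321.

Demand slope: (297 − 295)/(52 − 53) = -2, so Qd = 401 − 2P.
Supply slope: (309 − 310)/(55 − 56) = 1, so Qs = P + 254.
Without the subsidy, 401 − 2P = P + 254 gives 3P = 147, so P* = £49 and Q* = 303.
With a per-unit subsidy paid to suppliers, each receives P + 27 per unit sold, so supply becomes Qs = (P + 27) + 254.
Solving gives Q = 321 with consumers paying £40 and suppliers receiving £67 (the £27 wedge).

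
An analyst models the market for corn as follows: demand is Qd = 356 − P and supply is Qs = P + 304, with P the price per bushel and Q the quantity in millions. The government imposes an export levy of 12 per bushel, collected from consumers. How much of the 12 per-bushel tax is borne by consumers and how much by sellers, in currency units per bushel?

Before the tax: set 356 − P = P + 304 → P* = 26, Q* = 330.
With the tax collected from consumers, demand (in seller-price terms) shifts: Qd = 356 − (P + 12).
New equilibrium: consumers pay 32, sellers receive 20, Q = 324. (Wedge: Pb − Ps = 12.)
Burden on consumers: 6; on sellers: 6. (They sum to 12.)
The less price-elastic side of the market bears the larger share of a per-unit tax.

Consumers bear 6 per bushel; sellers bear 6 per bushel.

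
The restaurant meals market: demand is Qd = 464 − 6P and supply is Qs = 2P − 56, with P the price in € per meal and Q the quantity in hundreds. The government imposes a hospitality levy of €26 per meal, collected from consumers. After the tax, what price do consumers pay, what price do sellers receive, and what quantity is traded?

Before the tax: set 464 − 6P = 2P − 56 → P* = €65, Q* = 74.
With the tax collected from consumers, demand (in seller-price terms) shifts: Qd = 464 − 6(P + 26).
Solving gives Q = 35 with consumers paying €71.5 and sellers receiving €45.5 (the €26 wedge).
The less price-elastic side of the market bears the larger share of a per-unit tax.

Consumers pay €71.5; sellers receive €45.5; quantity = 35.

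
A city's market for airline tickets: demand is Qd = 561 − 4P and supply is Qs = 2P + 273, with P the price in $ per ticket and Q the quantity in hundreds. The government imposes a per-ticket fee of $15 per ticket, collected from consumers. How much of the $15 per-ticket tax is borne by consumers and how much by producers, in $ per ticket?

Consumers bear $5 per ticket; producers bear $10 per ticket.

Before the tax: set 561 − 4P = 2P + 273 → P* = $48, Q* = 369.
With the tax collected from consumers, demand (in seller-price terms) shifts: Qd = 561 − 4(P + 15).
New equilibrium: consumers pay $53, producers receive $38, Q = 349. (Wedge: Pb − Ps = 15.)
Burden on consumers: $5; on producers: $10. (They sum to $15.)
The less price-elastic side of the market bears the larger share of a per-unit tax.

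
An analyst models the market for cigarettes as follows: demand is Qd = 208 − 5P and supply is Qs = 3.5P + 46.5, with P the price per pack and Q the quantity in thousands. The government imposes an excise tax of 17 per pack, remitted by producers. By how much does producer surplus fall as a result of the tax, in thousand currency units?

Without the tax, 208 − 5P = 3.5P + 46.5 gives 8.5P = 161.5, so P* = 19 and Q* = 113.
With the tax collected from producers, supply shifts: Qs = 3.5(P − 17) + 46.5.
Solving gives Q = 78 with consumers paying 26 and producers receiving 9 (the 17 wedge).
ΔPS is the trapezoid between Q = 78 and Q = 113 of height 10: ½ · (113 + 78) · 10 = 955.

Producer surplus falls by 955 thousand.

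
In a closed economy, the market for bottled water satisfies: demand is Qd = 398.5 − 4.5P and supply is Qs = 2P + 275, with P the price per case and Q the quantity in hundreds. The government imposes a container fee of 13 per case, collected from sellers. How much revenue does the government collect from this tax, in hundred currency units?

Without the tax, 398.5 − 4.5P = 2P + 275 gives 6.5P = 123.5, so P* = 19 and Q* = 313.
With the tax collected from sellers, supply shifts: Qs = 2(P − 13) + 275.
Solving gives Q = 295 with consumers paying 23 and sellers receiving 10 (the 13 wedge).
Revenue = t · Q = 13 · 295 = 3835.

Tax revenue = 3835 hundred.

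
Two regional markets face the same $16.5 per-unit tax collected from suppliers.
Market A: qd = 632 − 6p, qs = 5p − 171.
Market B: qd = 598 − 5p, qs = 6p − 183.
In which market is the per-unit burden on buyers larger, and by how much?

Market B, by $1.5.

Market A: pre-tax p* = $73, q* = 194; post-tax q = 149; per-unit burden on buyers = $7.5.
Market B: pre-tax p* = $71, q* = 243; post-tax q = 198; per-unit burden on buyers = $9.
Difference: $7.5 vs $9 → market B is larger by $1.5.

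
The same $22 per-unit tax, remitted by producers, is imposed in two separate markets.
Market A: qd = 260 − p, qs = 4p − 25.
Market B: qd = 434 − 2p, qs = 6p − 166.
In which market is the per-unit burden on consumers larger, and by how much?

Market A: pre-tax p* = $57, q* = 203; post-tax q = 185.4; per-unit burden on consumers = $17.6.
Market B: pre-tax p* = $75, q* = 284; post-tax q = 251; per-unit burden on consumers = $16.5.
Difference: $17.6 vs $16.5 → market A is larger by $1.1.

Market A, by $1.1.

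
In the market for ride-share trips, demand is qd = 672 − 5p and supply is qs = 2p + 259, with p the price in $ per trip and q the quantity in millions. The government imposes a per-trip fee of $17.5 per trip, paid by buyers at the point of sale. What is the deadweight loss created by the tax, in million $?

Deadweight loss = $218.75 million.

Before the tax: set 672 − 5p = 2p + 259 → p* = $59, q* = 377.
With the tax collected from buyers, demand (in seller-price terms) shifts: qd = 672 − 5(p + 17.5).
New equilibrium: buyers pay $64, suppliers receive $46.5, q = 352. (Wedge: pb − ps = 17.5.)
Quantity falls by |ΔQ| = |377 − 352| = 25.
DWL = ½ · t · |ΔQ| = ½ · 17.5 · 25 = $218.75.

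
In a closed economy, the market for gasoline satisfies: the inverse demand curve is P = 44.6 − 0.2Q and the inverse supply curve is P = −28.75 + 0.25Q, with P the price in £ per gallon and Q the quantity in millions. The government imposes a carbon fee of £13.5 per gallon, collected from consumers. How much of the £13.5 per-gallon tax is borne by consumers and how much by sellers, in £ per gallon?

Rewrite in direct form: Qd = 223 − 5P and Qs = 4P + 115.
Before the tax: set 223 − 5P = 4P + 115 → P* = £12, Q* = 163.
With the tax collected from consumers, demand (in seller-price terms) shifts: Qd = 223 − 5(P + 13.5).
Solving gives Q = 133 with consumers paying £18 and sellers receiving £4.5 (the £13.5 wedge).
Burden on consumers: £6; on sellers: £7.5. (They sum to £13.5.)

Consumers bear £6 per gallon; sellers bear £7.5 per gallon.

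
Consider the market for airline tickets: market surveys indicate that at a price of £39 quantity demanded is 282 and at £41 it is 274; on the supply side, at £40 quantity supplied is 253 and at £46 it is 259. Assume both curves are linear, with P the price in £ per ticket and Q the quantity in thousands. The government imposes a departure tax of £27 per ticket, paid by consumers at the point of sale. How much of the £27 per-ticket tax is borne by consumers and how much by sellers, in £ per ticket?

Consumers bear £5.4 per ticket; sellers bear £21.6 per ticket.

Demand slope: (274 − 282)/(41 − 39) = -4, so Qd = 438 − 4P.
Supply slope: (259 − 253)/(46 − 40) = 1, so Qs = P + 213.
Without the tax, 438 − 4P = P + 213 gives 5P = 225, so P* = £45 and Q* = 258.
With the tax collected from consumers, demand (in seller-price terms) shifts: Qd = 438 − 4(P + 27).
Solving gives Q = 236.4 with consumers paying £50.4 and sellers receiving £23.4 (the £27 wedge).
Burden on consumers: £5.4; on sellers: £21.6. (They sum to £27.)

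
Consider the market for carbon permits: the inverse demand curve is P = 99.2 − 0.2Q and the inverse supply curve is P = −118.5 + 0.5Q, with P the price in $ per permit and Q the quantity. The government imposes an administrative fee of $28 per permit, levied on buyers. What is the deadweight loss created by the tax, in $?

Deadweight loss = $560.

Inverting to Q(P) form: Qd = 496 − 5P; Qs = 2P + 237.
Before the tax: set 496 − 5P = 2P + 237 → P* = $37, Q* = 311.
With the tax collected from buyers, demand (in seller-price terms) shifts: Qd = 496 − 5(P + 28).
Solving gives Q = 271 with buyers paying $45 and sellers receiving $17 (the $28 wedge).
Quantity falls by |ΔQ| = |311 − 271| = 40.
DWL = ½ · t · |ΔQ| = ½ · 28 · 40 = $560.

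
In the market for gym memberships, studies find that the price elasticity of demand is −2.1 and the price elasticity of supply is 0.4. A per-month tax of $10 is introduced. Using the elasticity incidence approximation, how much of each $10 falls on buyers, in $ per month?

Buyers bear ≈ $1.6 per month.

Incidence ratio: buyers' share ≈ εs / (εs + |εd|) = 0.4 / (0.4 + 2.1) = 0.16.
So buyers bear ≈ 0.16 × $10 = $1.6; sellers bear $8.4.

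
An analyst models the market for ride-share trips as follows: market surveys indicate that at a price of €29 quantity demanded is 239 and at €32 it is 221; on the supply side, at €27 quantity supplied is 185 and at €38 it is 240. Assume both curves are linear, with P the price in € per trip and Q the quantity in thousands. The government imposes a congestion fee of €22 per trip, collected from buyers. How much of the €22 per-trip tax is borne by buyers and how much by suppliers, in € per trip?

Buyers bear €10 per trip; suppliers bear €12 per trip.

Demand slope: (221 − 239)/(32 − 29) = -6, so Qd = 413 − 6P.
Supply slope: (240 − 185)/(38 − 27) = 5, so Qs = 5P + 50.
Without the tax, 413 − 6P = 5P + 50 gives 11P = 363, so P* = €33 and Q* = 215.
With the tax collected from buyers, demand (in seller-price terms) shifts: Qd = 413 − 6(P + 22).
Solving gives Q = 155 with buyers paying €43 and suppliers receiving €21 (the €22 wedge).
Burden on buyers: €10; on suppliers: €12. (They sum to €22.)
The less price-elastic side of the market bears the larger share of a per-unit tax.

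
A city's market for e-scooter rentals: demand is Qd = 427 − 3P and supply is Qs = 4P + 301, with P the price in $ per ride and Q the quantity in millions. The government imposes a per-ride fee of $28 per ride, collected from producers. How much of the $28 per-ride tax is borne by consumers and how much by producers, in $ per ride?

Consumers bear $16 per ride; producers bear $12 per ride.

Without the tax, 427 − 3P = 4P + 301 gives 7P = 126, so P* = $18 and Q* = 373.
With the tax collected from producers, supply shifts: Qs = 4(P − 28) + 301.
New equilibrium: consumers pay $34, producers receive $6, Q = 325. (Wedge: Pb − Ps = 28.)
Burden on consumers: $16; on producers: $12. (They sum to $28.)
The less price-elastic side of the market bears the larger share of a per-unit tax.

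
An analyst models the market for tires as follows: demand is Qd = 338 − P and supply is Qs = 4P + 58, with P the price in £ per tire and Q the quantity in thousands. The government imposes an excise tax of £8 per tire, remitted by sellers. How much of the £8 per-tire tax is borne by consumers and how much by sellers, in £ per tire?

Consumers bear £6.4 per tire; sellers bear £1.6 per tire.

Before the tax: set 338 − P = 4P + 58 → P* = £56, Q* = 282.
With the tax collected from sellers, supply shifts: Qs = 4(P − 8) + 58.
New equilibrium: consumers pay £62.4, sellers receive £54.4, Q = 275.6. (Wedge: Pb − Ps = 8.)
Burden on consumers: £6.4; on sellers: £1.6. (They sum to £8.)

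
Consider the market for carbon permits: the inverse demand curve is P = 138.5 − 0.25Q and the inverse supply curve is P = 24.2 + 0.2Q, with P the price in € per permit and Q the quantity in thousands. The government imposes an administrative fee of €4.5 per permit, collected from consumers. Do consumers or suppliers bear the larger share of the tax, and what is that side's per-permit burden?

Consumers bear the larger share: €2.5 per permit.

Rewrite in direct form: Qd = 554 − 4P and Qs = 5P − 121.
Before the tax: set 554 − 4P = 5P − 121 → P* = €75, Q* = 254.
With the tax collected from consumers, demand (in seller-price terms) shifts: Qd = 554 − 4(P + 4.5).
Solving gives Q = 244 with consumers paying €77.5 and suppliers receiving €73 (the €4.5 wedge).
Per-permit burden: consumers €2.5, suppliers €2.
Consumers take the larger share because demand is less price-elastic here (demand slope 4 vs supply slope 5).
The less price-elastic side of the market bears the larger share of a per-unit tax.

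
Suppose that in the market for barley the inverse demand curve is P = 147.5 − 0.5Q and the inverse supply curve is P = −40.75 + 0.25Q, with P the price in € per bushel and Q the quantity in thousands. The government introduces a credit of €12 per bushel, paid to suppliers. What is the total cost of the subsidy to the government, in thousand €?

Government outlay = €3204 thousand.

Inverting to Q(P) form: Qd = 295 − 2P; Qs = 4P + 163.
Without the subsidy, 295 − 2P = 4P + 163 gives 6P = 132, so P* = €22 and Q* = 251.
With a per-unit subsidy paid to suppliers, each receives P + 12 per unit sold, so supply becomes Qs = 4(P + 12) + 163.
Solving gives Q = 267 with consumers paying €14 and suppliers receiving €26 (the €12 wedge).
Outlay = t · Q = 12 · 267 = €3204.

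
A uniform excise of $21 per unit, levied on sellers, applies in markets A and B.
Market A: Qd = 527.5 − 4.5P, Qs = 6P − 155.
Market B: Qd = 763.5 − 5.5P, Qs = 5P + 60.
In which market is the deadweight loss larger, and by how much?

Market B, by $10.5.

Market A: pre-tax P* = $65, Q* = 235; post-tax Q = 181; deadweight loss = $567.
Market B: pre-tax P* = $67, Q* = 395; post-tax Q = 340; deadweight loss = $577.5.
Difference: $567 vs $577.5 → market B is larger by $10.5.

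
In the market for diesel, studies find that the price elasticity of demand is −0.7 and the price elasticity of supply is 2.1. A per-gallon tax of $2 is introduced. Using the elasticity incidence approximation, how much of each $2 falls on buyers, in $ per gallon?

Incidence ratio: buyers' share ≈ εs / (εs + |εd|) = 2.1 / (2.1 + 0.7) = 0.75.
So buyers bear ≈ 0.75 × $2 = $1.5; sellers bear $0.5.

Buyers bear ≈ $1.5 per gallon.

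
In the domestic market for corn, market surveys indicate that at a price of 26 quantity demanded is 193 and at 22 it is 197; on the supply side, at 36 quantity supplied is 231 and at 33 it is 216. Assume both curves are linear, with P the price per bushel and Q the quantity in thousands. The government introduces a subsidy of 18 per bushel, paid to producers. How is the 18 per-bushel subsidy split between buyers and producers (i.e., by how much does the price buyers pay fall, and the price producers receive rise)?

Buyers gain 15 per bushel; producers gain 3 per bushel.

Demand slope: (197 − 193)/(22 − 26) = -1, so Qd = 219 − P.
Supply slope: (216 − 231)/(33 − 36) = 5, so Qs = 5P + 51.
Without the subsidy, 219 − P = 5P + 51 gives 6P = 168, so P* = 28 and Q* = 191.
With a per-unit subsidy paid to producers, each receives P + 18 per unit sold, so supply becomes Qs = 5(P + 18) + 51.
Solving gives Q = 206 with buyers paying 13 and producers receiving 31 (the 18 wedge).
Gain to buyers: 15; to producers: 3. (They sum to 18.)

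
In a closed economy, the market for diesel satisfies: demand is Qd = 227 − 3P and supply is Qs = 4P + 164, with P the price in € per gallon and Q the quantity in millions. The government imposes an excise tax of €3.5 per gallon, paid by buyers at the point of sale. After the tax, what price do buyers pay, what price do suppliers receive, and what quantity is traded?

Before the tax: set 227 − 3P = 4P + 164 → P* = €9, Q* = 200.
With the tax collected from buyers, demand (in seller-price terms) shifts: Qd = 227 − 3(P + 3.5).
Solving gives Q = 194 with buyers paying €11 and suppliers receiving €7.5 (the €3.5 wedge).

Buyers pay €11; suppliers receive €7.5; quantity = 194.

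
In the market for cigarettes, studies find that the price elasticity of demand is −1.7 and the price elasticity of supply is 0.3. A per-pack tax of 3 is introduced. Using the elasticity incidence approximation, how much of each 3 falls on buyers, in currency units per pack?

Buyers bear ≈ 0.45 per pack.

Incidence ratio: buyers' share ≈ εs / (εs + |εd|) = 0.3 / (0.3 + 1.7) = 0.15.
So buyers bear ≈ 0.15 × 3 = 0.45; suppliers bear 2.55.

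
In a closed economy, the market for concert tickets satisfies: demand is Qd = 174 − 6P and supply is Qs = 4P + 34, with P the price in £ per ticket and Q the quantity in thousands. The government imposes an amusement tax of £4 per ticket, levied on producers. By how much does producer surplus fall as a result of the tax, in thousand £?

Without the tax, 174 − 6P = 4P + 34 gives 10P = 140, so P* = £14 and Q* = 90.
With the tax collected from producers, supply shifts: Qs = 4(P − 4) + 34.
New equilibrium: buyers pay £15.6, producers receive £11.6, Q = 80.4. (Wedge: Pb − Ps = 4.)
ΔPS is the trapezoid between Q = 80.4 and Q = 90 of height £2.4: ½ · (90 + 80.4) · 2.4 = £204.48.

Producer surplus falls by £204.48 thousand.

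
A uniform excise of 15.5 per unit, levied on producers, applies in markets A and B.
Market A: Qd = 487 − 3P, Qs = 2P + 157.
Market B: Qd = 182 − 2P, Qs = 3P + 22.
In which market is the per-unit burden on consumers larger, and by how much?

Market B, by 3.1.

Market A: pre-tax P* = 66, Q* = 289; post-tax Q = 270.4; per-unit burden on consumers = 6.2.
Market B: pre-tax P* = 32, Q* = 118; post-tax Q = 99.4; per-unit burden on consumers = 9.3.
Difference: 6.2 vs 9.3 → market B is larger by 3.1.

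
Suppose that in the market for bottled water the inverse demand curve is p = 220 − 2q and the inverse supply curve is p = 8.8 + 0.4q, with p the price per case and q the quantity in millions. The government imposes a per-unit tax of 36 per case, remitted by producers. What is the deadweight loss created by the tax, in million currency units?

Deadweight loss = 270 million.

Inverting to q(p) form: qd = 110 − 0.5p; qs = 2.5p − 22.
Before the tax: set 110 − 0.5p = 2.5p − 22 → p* = 44, q* = 88.
With the tax collected from producers, supply shifts: qs = 2.5(p − 36) − 22.
New equilibrium: consumers pay 74, producers receive 38, q = 73. (Wedge: pb − ps = 36.)
Quantity falls by |ΔQ| = |88 − 73| = 15.
DWL = ½ · t · |ΔQ| = ½ · 36 · 15 = 270.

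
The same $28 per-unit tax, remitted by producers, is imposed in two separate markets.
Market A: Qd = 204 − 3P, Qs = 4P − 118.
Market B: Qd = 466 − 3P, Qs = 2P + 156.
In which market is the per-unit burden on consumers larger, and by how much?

Market A, by $4.8.

Market A: pre-tax P* = $46, Q* = 66; post-tax Q = 18; per-unit burden on consumers = $16.
Market B: pre-tax P* = $62, Q* = 280; post-tax Q = 246.4; per-unit burden on consumers = $11.2.
Difference: $16 vs $11.2 → market A is larger by $4.8.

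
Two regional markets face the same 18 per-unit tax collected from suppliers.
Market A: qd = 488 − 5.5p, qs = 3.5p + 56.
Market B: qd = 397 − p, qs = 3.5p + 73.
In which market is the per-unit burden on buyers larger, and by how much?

Market A: pre-tax p* = 48, q* = 224; post-tax q = 185.5; per-unit burden on buyers = 7.
Market B: pre-tax p* = 72, q* = 325; post-tax q = 311; per-unit burden on buyers = 14.
Difference: 7 vs 14 → market B is larger by 7.

Market B, by 7.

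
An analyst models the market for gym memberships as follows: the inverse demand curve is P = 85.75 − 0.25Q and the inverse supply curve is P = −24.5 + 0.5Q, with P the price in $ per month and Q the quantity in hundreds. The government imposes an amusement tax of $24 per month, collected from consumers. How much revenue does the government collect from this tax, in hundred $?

Tax revenue = $2760 hundred.

Rewrite in direct form: Qd = 343 − 4P and Qs = 2P + 49.
Without the tax, 343 − 4P = 2P + 49 gives 6P = 294, so P* = $49 and Q* = 147.
With the tax collected from consumers, demand (in seller-price terms) shifts: Qd = 343 − 4(P + 24).
Solving gives Q = 115 with consumers paying $57 and producers receiving $33 (the $24 wedge).
Revenue = t · Q = 24 · 115 = $2760.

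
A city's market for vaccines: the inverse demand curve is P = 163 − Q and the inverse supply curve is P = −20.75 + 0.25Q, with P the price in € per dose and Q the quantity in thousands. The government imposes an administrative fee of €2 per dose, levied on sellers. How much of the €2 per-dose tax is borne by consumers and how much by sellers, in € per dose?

Consumers bear €1.6 per dose; sellers bear €0.4 per dose.

Inverting to Q(P) form: Qd = 163 − P; Qs = 4P + 83.
Without the tax, 163 − P = 4P + 83 gives 5P = 80, so P* = €16 and Q* = 147.
With the tax collected from sellers, supply shifts: Qs = 4(P − 2) + 83.
New equilibrium: consumers pay €17.6, sellers receive €15.6, Q = 145.4. (Wedge: Pb − Ps = 2.)
Burden on consumers: €1.6; on sellers: €0.4. (They sum to €2.)
The less price-elastic side of the market bears the larger share of a per-unit tax.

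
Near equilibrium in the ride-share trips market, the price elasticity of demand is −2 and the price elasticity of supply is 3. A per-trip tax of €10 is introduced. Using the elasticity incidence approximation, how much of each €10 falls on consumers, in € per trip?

Incidence ratio: consumers' share ≈ εs / (εs + |εd|) = 3 / (3 + 2) = 0.6.
So consumers bear ≈ 0.6 × €10 = €6; producers bear €4.

Consumers bear ≈ €6 per trip.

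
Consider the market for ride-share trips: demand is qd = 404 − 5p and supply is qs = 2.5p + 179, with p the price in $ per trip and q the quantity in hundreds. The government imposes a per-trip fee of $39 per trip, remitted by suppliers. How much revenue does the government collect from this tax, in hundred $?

Before the tax: set 404 − 5p = 2.5p + 179 → p* = $30, q* = 254.
With the tax collected from suppliers, supply shifts: qs = 2.5(p − 39) + 179.
New equilibrium: buyers pay $43, suppliers receive $4, q = 189. (Wedge: pb − ps = 39.)
Revenue = t · Q = 39 · 189 = $7371.

Tax revenue = $7371 hundred.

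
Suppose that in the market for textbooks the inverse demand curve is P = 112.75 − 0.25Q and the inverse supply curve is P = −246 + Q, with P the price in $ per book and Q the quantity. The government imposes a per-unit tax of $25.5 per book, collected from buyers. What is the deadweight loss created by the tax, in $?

Deadweight loss = $260.1.

Inverting to Q(P) form: Qd = 451 − 4P; Qs = P + 246.
Before the tax: set 451 − 4P = P + 246 → P* = $41, Q* = 287.
With the tax collected from buyers, demand (in seller-price terms) shifts: Qd = 451 − 4(P + 25.5).
Solving gives Q = 266.6 with buyers paying $46.1 and sellers receiving $20.6 (the $25.5 wedge).
Quantity falls by |ΔQ| = |287 − 266.6| = 20.4.
DWL = ½ · t · |ΔQ| = ½ · 25.5 · 20.4 = $260.1.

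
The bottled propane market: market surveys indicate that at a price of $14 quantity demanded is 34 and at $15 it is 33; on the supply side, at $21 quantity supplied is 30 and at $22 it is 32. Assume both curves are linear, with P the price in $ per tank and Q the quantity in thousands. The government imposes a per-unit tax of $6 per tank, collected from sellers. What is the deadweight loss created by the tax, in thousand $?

Deadweight loss = $12 thousand.

Demand slope: (33 − 34)/(15 − 14) = -1, so Qd = 48 − P.
Supply slope: (32 − 30)/(22 − 21) = 2, so Qs = 2P − 12.
Before the tax: set 48 − P = 2P − 12 → P* = $20, Q* = 28.
With the tax collected from sellers, supply shifts: Qs = 2(P − 6) − 12.
Solving gives Q = 24 with buyers paying $24 and sellers receiving $18 (the $6 wedge).
Quantity falls by |ΔQ| = |28 − 24| = 4.
DWL = ½ · t · |ΔQ| = ½ · 6 · 4 = $12.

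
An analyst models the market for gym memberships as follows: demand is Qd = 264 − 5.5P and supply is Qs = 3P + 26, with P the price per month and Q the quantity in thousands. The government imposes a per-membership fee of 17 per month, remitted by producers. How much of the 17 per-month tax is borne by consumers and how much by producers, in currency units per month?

Without the tax, 264 − 5.5P = 3P + 26 gives 8.5P = 238, so P* = 28 and Q* = 110.
With the tax collected from producers, supply shifts: Qs = 3(P − 17) + 26.
Solving gives Q = 77 with consumers paying 34 and producers receiving 17 (the 17 wedge).
Burden on consumers: 6; on producers: 11. (They sum to 17.)

Consumers bear 6 per month; producers bear 11 per month.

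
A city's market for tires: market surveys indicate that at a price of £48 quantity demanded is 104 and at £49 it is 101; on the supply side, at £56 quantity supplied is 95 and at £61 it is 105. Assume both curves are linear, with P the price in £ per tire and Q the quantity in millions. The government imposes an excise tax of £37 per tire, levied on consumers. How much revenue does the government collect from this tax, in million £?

Tax revenue = £1650.2 million.

Demand slope: (101 − 104)/(49 − 48) = -3, so Qd = 248 − 3P.
Supply slope: (105 − 95)/(61 − 56) = 2, so Qs = 2P − 17.
Without the tax, 248 − 3P = 2P − 17 gives 5P = 265, so P* = £53 and Q* = 89.
With the tax collected from consumers, demand (in seller-price terms) shifts: Qd = 248 − 3(P + 37).
Solving gives Q = 44.6 with consumers paying £67.8 and producers receiving £30.8 (the £37 wedge).
Revenue = t · Q = 37 · 44.6 = £1650.2.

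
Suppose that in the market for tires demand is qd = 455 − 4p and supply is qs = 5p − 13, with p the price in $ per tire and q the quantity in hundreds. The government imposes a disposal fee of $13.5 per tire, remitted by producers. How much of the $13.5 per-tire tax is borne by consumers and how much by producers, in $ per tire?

Consumers bear $7.5 per tire; producers bear $6 per tire.

Without the tax, 455 − 4p = 5p − 13 gives 9p = 468, so p* = $52 and q* = 247.
With the tax collected from producers, supply shifts: qs = 5(p − 13.5) − 13.
New equilibrium: consumers pay $59.5, producers receive $46, q = 217. (Wedge: pb − ps = 13.5.)
Burden on consumers: $7.5; on producers: $6. (They sum to $13.5.)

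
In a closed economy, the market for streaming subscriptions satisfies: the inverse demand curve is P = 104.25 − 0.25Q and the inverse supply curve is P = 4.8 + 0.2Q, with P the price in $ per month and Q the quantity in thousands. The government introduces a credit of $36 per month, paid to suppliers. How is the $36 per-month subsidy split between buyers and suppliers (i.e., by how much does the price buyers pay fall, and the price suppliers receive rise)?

Inverting to Q(P) form: Qd = 417 − 4P; Qs = 5P − 24.
Without the subsidy, 417 − 4P = 5P − 24 gives 9P = 441, so P* = $49 and Q* = 221.
With a per-unit subsidy paid to suppliers, each receives P + 36 per unit sold, so supply becomes Qs = 5(P + 36) − 24.
New equilibrium: buyers pay $29, suppliers receive $65, Q = 301. (Wedge: Pb − Ps = −36.)
Gain to buyers: $20; to suppliers: $16. (They sum to $36.)

Buyers gain $20 per month; suppliers gain $16 per month.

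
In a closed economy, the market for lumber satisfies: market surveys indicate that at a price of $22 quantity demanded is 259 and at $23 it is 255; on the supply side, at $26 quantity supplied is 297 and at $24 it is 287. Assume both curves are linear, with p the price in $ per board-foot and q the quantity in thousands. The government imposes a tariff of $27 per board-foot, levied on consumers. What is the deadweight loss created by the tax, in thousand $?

Demand slope: (255 − 259)/(23 − 22) = -4, so qd = 347 − 4p.
Supply slope: (287 − 297)/(24 − 26) = 5, so qs = 5p + 167.
Before the tax: set 347 − 4p = 5p + 167 → p* = $20, q* = 267.
With the tax collected from consumers, demand (in seller-price terms) shifts: qd = 347 − 4(p + 27).
New equilibrium: consumers pay $35, sellers receive $8, q = 207. (Wedge: pb − ps = 27.)
Quantity falls by |ΔQ| = |267 − 207| = 60.
DWL = ½ · t · |ΔQ| = ½ · 27 · 60 = $810.

Deadweight loss = $810 thousand.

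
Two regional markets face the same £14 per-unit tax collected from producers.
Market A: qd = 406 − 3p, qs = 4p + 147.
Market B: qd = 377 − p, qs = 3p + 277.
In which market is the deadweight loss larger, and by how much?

Market A: pre-tax p* = £37, q* = 295; post-tax q = 271; deadweight loss = £168.
Market B: pre-tax p* = £25, q* = 352; post-tax q = 341.5; deadweight loss = £73.5.
Difference: £168 vs £73.5 → market A is larger by £94.5.

Market A, by £94.5.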